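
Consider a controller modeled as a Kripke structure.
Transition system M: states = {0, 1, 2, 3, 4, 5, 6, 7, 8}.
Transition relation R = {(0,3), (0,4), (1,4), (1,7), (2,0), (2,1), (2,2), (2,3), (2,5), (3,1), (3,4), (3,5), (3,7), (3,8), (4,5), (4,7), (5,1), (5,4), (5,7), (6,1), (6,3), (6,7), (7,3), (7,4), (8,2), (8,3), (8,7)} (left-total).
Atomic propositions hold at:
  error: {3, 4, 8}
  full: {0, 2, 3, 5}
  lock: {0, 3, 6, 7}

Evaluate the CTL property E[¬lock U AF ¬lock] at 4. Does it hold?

Yes

Sat(¬lock) = {1, 2, 4, 5, 8}
AF ¬lock: least fixpoint, start Z0 = {1, 2, 4, 5, 8}, add states with every successor in Z. Already a fixed point.
Sat(AF ¬lock) = {1, 2, 4, 5, 8}
E[¬lock U AF ¬lock]: least fixpoint, start Z0 = Sat(AF ¬lock) = {1, 2, 4, 5, 8}, add states in Sat(¬lock) with some successor in Z. Already a fixed point.
Sat(E[¬lock U AF ¬lock]) = {1, 2, 4, 5, 8}
4 ∈ Sat(E[¬lock U AF ¬lock]) = {1, 2, 4, 5, 8}, so the formula holds at 4.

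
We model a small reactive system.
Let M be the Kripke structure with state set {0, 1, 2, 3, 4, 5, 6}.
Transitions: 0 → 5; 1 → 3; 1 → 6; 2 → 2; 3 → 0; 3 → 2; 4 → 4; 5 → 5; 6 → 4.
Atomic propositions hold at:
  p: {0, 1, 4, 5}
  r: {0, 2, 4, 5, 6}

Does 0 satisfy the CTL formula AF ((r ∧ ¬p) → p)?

Sat(¬p) = {2, 3, 6}
Sat(r ∧ ¬p) = {2, 6}
Sat((r ∧ ¬p) → p) = {0, 1, 3, 4, 5}
AF ((r ∧ ¬p) → p): least fixpoint, start Z0 = {0, 1, 3, 4, 5}, add states with every successor in Z. Z1 = {0, 1, 3, 4, 5, 6}; fixed.
Sat(AF ((r ∧ ¬p) → p)) = {0, 1, 3, 4, 5, 6}
0 ∈ Sat(AF ((r ∧ ¬p) → p)) = {0, 1, 3, 4, 5, 6}, so the formula holds at 0.

Yes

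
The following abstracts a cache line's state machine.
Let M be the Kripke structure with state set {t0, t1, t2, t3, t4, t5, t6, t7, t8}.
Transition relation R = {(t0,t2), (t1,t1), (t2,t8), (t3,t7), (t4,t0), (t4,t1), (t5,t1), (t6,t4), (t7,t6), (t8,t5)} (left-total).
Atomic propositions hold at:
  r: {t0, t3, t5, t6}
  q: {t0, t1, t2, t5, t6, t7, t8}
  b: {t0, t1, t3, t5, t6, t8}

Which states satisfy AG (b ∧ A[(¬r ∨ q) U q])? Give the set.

{t1, t5, t8}

Sat(¬r) = {t1, t2, t4, t7, t8}
Sat(¬r ∨ q) = {t0, t1, t2, t4, t5, t6, t7, t8}
A[(¬r ∨ q) U q]: least fixpoint, start Z0 = Sat(q) = {t0, t1, t2, t5, t6, t7, t8}, add states in Sat(¬r ∨ q) with every successor in Z. Z1 = {t0, t1, t2, t4, t5, t6, t7, t8}; fixed.
Sat(A[(¬r ∨ q) U q]) = {t0, t1, t2, t4, t5, t6, t7, t8}
Sat(b ∧ A[(¬r ∨ q) U q]) = {t0, t1, t5, t6, t8}
AG (b ∧ A[(¬r ∨ q) U q]): greatest fixpoint, start Z0 = {t0, t1, t5, t6, t8}, keep only states in Sat with every successor in Z. Z1 = {t1, t5, t8}; fixed.
Sat(AG (b ∧ A[(¬r ∨ q) U q])) = {t1, t5, t8}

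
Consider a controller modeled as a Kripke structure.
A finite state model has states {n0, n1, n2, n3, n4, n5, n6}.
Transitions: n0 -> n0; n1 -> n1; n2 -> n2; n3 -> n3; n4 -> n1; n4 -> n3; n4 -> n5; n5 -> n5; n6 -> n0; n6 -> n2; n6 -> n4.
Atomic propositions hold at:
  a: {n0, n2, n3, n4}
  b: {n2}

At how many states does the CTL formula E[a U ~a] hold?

4

Sat(~a) = {n1, n5, n6}
E[a U ~a]: least fixpoint, start Z0 = Sat(~a) = {n1, n5, n6}, add states in Sat(a) with some successor in Z. Z1 = {n1, n4, n5, n6}; fixed.
Sat(E[a U ~a]) = {n1, n4, n5, n6}
|Sat(E[a U ~a])| = |{n1, n4, n5, n6}| = 4.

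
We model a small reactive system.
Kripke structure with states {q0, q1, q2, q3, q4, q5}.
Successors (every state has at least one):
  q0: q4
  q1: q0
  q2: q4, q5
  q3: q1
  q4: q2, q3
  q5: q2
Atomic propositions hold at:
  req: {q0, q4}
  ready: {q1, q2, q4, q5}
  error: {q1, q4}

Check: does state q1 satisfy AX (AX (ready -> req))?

Yes

Sat(ready -> req) = {q0, q3, q4}
Sat(AX (ready -> req)) = {s : every successor in {q0, q3, q4}} = {q0, q1}
Sat(AX (AX (ready -> req))) = {s : every successor in {q0, q1}} = {q1, q3}
q1 ∈ Sat(AX (AX (ready -> req))) = {q1, q3}, so the formula holds at q1.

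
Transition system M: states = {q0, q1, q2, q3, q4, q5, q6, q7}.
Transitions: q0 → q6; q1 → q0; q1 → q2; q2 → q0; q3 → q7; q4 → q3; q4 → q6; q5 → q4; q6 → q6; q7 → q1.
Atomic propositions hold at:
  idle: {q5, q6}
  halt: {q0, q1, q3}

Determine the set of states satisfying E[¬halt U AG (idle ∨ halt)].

Sat(¬halt) = {q2, q4, q5, q6, q7}
Sat(idle ∨ halt) = {q0, q1, q3, q5, q6}
AG (idle ∨ halt): greatest fixpoint, start Z0 = {q0, q1, q3, q5, q6}, keep only states in Sat with every successor in Z. Z1 = {q0, q6}; fixed.
Sat(AG (idle ∨ halt)) = {q0, q6}
E[¬halt U AG (idle ∨ halt)]: least fixpoint, start Z0 = Sat(AG (idle ∨ halt)) = {q0, q6}, add states in Sat(¬halt) with some successor in Z. Z1 = {q0, q2, q4, q6}; Z2 = {q0, q2, q4, q5, q6}; fixed.
Sat(E[¬halt U AG (idle ∨ halt)]) = {q0, q2, q4, q5, q6}

{q0, q2, q4, q5, q6}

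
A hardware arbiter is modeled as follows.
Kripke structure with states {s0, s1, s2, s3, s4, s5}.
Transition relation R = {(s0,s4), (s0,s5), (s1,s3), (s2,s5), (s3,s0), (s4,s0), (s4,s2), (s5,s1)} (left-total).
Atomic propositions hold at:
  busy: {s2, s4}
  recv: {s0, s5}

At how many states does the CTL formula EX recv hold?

Sat(EX recv) = {s : some successor in {s0, s5}} = {s0, s2, s3, s4}
|Sat(EX recv)| = |{s0, s2, s3, s4}| = 4.

4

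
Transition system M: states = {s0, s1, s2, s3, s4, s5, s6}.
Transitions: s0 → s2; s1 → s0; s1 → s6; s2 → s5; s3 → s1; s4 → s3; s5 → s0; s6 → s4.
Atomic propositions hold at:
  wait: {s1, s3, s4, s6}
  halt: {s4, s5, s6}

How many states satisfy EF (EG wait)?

EG wait: greatest fixpoint, start Z0 = {s1, s3, s4, s6}, keep only states in Sat with some successor in Z. Already a fixed point.
Sat(EG wait) = {s1, s3, s4, s6}
EF (EG wait): least fixpoint, start Z0 = {s1, s3, s4, s6}, add states with some successor in Z. Already a fixed point.
Sat(EF (EG wait)) = {s1, s3, s4, s6}
|Sat(EF (EG wait))| = |{s1, s3, s4, s6}| = 4.

4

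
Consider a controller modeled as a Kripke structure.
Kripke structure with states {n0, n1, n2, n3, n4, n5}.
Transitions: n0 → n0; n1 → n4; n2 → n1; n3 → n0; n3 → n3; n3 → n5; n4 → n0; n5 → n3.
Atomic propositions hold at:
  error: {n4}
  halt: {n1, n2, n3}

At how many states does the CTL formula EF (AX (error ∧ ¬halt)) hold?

Sat(¬halt) = {n0, n4, n5}
Sat(error ∧ ¬halt) = {n4}
Sat(AX (error ∧ ¬halt)) = {s : every successor in {n4}} = {n1}
EF (AX (error ∧ ¬halt)): least fixpoint, start Z0 = {n1}, add states with some successor in Z. Z1 = {n1, n2}; fixed.
Sat(EF (AX (error ∧ ¬halt))) = {n1, n2}
|Sat(EF (AX (error ∧ ¬halt)))| = |{n1, n2}| = 2.

2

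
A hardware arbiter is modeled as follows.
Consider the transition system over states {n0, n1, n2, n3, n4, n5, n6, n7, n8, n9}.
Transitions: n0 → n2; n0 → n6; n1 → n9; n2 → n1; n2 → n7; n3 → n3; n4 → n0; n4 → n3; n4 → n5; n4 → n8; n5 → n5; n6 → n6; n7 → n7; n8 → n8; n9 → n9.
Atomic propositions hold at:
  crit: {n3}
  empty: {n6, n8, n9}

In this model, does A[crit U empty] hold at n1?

A[crit U empty]: least fixpoint, start Z0 = Sat(empty) = {n6, n8, n9}, add states in Sat(crit) with every successor in Z. Already a fixed point.
Sat(A[crit U empty]) = {n6, n8, n9}
n1 ∉ Sat(A[crit U empty]) = {n6, n8, n9}, so the formula does not hold at n1.

No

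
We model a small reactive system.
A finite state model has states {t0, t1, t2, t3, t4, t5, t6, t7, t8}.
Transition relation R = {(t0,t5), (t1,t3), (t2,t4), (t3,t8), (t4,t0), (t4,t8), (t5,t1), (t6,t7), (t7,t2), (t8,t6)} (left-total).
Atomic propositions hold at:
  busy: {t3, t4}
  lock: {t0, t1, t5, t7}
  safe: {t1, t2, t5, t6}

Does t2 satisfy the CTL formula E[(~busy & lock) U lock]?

No

Sat(~busy) = {t0, t1, t2, t5, t6, t7, t8}
Sat(~busy & lock) = {t0, t1, t5, t7}
E[(~busy & lock) U lock]: least fixpoint, start Z0 = Sat(lock) = {t0, t1, t5, t7}, add states in Sat(~busy & lock) with some successor in Z. Already a fixed point.
Sat(E[(~busy & lock) U lock]) = {t0, t1, t5, t7}
t2 ∉ Sat(E[(~busy & lock) U lock]) = {t0, t1, t5, t7}, so the formula does not hold at t2.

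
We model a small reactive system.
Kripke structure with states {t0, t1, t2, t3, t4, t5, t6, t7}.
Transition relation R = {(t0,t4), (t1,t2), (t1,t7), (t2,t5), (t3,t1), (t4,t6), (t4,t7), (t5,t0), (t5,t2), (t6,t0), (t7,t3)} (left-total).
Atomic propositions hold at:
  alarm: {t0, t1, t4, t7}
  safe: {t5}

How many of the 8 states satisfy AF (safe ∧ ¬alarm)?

2

Sat(¬alarm) = {t2, t3, t5, t6}
Sat(safe ∧ ¬alarm) = {t5}
AF (safe ∧ ¬alarm): least fixpoint, start Z0 = {t5}, add states with every successor in Z. Z1 = {t2, t5}; fixed.
Sat(AF (safe ∧ ¬alarm)) = {t2, t5}
|Sat(AF (safe ∧ ¬alarm))| = |{t2, t5}| = 2.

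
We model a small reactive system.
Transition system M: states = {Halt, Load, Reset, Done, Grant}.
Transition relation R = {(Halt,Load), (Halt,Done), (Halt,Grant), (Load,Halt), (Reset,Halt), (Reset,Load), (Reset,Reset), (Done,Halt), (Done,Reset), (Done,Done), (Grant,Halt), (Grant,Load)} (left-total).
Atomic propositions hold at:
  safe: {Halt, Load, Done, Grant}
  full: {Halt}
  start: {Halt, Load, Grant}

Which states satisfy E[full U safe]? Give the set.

{Halt, Load, Done, Grant}

E[full U safe]: least fixpoint, start Z0 = Sat(safe) = {Halt, Load, Done, Grant}, add states in Sat(full) with some successor in Z. Already a fixed point.
Sat(E[full U safe]) = {Halt, Load, Done, Grant}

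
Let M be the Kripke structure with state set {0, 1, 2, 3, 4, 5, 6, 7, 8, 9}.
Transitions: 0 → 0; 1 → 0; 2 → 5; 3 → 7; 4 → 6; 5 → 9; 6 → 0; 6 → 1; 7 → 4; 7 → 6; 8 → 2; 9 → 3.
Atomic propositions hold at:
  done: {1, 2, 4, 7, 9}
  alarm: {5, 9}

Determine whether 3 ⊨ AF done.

AF done: least fixpoint, start Z0 = {1, 2, 4, 7, 9}, add states with every successor in Z. Z1 = {1, 2, 3, 4, 5, 7, 8, 9}; fixed.
Sat(AF done) = {1, 2, 3, 4, 5, 7, 8, 9}
3 ∈ Sat(AF done) = {1, 2, 3, 4, 5, 7, 8, 9}, so the formula holds at 3.

Yes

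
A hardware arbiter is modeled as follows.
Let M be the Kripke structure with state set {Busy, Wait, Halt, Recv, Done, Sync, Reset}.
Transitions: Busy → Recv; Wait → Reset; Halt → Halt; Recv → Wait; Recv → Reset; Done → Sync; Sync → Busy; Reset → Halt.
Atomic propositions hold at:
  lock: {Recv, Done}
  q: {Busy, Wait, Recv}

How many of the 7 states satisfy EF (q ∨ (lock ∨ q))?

Sat(lock ∨ q) = {Busy, Wait, Recv, Done}
Sat(q ∨ (lock ∨ q)) = {Busy, Wait, Recv, Done}
EF (q ∨ (lock ∨ q)): least fixpoint, start Z0 = {Busy, Wait, Recv, Done}, add states with some successor in Z. Z1 = {Busy, Wait, Recv, Done, Sync}; fixed.
Sat(EF (q ∨ (lock ∨ q))) = {Busy, Wait, Recv, Done, Sync}
|Sat(EF (q ∨ (lock ∨ q)))| = |{Busy, Wait, Recv, Done, Sync}| = 5.

5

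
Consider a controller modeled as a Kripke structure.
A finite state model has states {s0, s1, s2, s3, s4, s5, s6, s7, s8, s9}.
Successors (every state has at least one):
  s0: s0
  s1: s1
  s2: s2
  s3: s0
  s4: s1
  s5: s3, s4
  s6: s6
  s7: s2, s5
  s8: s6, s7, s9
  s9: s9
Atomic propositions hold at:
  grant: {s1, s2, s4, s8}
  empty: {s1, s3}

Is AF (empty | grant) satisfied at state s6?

No

Sat(empty | grant) = {s1, s2, s3, s4, s8}
AF (empty | grant): least fixpoint, start Z0 = {s1, s2, s3, s4, s8}, add states with every successor in Z. Z1 = {s1, s2, s3, s4, s5, s8}; Z2 = {s1, s2, s3, s4, s5, s7, s8}; fixed.
Sat(AF (empty | grant)) = {s1, s2, s3, s4, s5, s7, s8}
s6 ∉ Sat(AF (empty | grant)) = {s1, s2, s3, s4, s5, s7, s8}, so the formula does not hold at s6.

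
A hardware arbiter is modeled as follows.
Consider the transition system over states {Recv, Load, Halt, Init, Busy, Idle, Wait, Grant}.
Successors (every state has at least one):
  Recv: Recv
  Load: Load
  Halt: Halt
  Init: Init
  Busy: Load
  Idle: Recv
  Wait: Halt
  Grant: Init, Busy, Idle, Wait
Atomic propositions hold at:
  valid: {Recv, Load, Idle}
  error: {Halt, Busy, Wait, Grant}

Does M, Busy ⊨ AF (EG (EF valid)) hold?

Yes

EF valid: least fixpoint, start Z0 = {Recv, Load, Idle}, add states with some successor in Z. Z1 = {Recv, Load, Busy, Idle, Grant}; fixed.
Sat(EF valid) = {Recv, Load, Busy, Idle, Grant}
EG (EF valid): greatest fixpoint, start Z0 = {Recv, Load, Busy, Idle, Grant}, keep only states in Sat with some successor in Z. Already a fixed point.
Sat(EG (EF valid)) = {Recv, Load, Busy, Idle, Grant}
AF (EG (EF valid)): least fixpoint, start Z0 = {Recv, Load, Busy, Idle, Grant}, add states with every successor in Z. Already a fixed point.
Sat(AF (EG (EF valid))) = {Recv, Load, Busy, Idle, Grant}
Busy ∈ Sat(AF (EG (EF valid))) = {Recv, Load, Busy, Idle, Grant}, so the formula holds at Busy.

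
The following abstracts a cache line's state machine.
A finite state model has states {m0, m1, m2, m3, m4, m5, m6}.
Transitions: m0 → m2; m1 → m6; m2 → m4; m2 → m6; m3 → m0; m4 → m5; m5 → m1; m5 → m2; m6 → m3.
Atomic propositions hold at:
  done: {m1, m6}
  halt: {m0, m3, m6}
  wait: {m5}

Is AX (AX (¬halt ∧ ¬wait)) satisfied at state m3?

Sat(¬halt) = {m1, m2, m4, m5}
Sat(¬wait) = {m0, m1, m2, m3, m4, m6}
Sat(¬halt ∧ ¬wait) = {m1, m2, m4}
Sat(AX (¬halt ∧ ¬wait)) = {s : every successor in {m1, m2, m4}} = {m0, m5}
Sat(AX (AX (¬halt ∧ ¬wait))) = {s : every successor in {m0, m5}} = {m3, m4}
m3 ∈ Sat(AX (AX (¬halt ∧ ¬wait))) = {m3, m4}, so the formula holds at m3.

Yes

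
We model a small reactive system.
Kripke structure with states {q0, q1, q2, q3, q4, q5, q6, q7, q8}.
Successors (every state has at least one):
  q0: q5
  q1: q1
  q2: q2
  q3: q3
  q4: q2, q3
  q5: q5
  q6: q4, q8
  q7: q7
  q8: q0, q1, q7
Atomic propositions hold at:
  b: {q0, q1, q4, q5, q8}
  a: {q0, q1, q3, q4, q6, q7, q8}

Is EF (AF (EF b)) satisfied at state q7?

No

EF b: least fixpoint, start Z0 = {q0, q1, q4, q5, q8}, add states with some successor in Z. Z1 = {q0, q1, q4, q5, q6, q8}; fixed.
Sat(EF b) = {q0, q1, q4, q5, q6, q8}
AF (EF b): least fixpoint, start Z0 = {q0, q1, q4, q5, q6, q8}, add states with every successor in Z. Already a fixed point.
Sat(AF (EF b)) = {q0, q1, q4, q5, q6, q8}
EF (AF (EF b)): least fixpoint, start Z0 = {q0, q1, q4, q5, q6, q8}, add states with some successor in Z. Already a fixed point.
Sat(EF (AF (EF b))) = {q0, q1, q4, q5, q6, q8}
q7 ∉ Sat(EF (AF (EF b))) = {q0, q1, q4, q5, q6, q8}, so the formula does not hold at q7.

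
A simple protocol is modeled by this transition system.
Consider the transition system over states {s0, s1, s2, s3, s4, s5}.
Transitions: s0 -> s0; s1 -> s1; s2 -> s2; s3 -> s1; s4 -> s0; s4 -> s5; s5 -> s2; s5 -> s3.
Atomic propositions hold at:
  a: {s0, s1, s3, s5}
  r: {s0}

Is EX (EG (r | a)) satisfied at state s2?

Sat(r | a) = {s0, s1, s3, s5}
EG (r | a): greatest fixpoint, start Z0 = {s0, s1, s3, s5}, keep only states in Sat with some successor in Z. Already a fixed point.
Sat(EG (r | a)) = {s0, s1, s3, s5}
Sat(EX (EG (r | a))) = {s : some successor in {s0, s1, s3, s5}} = {s0, s1, s3, s4, s5}
s2 ∉ Sat(EX (EG (r | a))) = {s0, s1, s3, s4, s5}, so the formula does not hold at s2.

No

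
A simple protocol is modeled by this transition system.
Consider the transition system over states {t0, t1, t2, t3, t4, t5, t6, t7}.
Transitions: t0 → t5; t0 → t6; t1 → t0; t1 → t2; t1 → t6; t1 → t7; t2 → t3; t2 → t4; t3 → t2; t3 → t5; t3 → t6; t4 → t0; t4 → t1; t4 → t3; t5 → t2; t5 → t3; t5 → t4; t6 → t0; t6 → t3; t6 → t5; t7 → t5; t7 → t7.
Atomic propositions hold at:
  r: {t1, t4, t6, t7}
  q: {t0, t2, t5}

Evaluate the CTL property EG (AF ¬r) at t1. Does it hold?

No

Sat(¬r) = {t0, t2, t3, t5}
AF ¬r: least fixpoint, start Z0 = {t0, t2, t3, t5}, add states with every successor in Z. Z1 = {t0, t2, t3, t5, t6}; fixed.
Sat(AF ¬r) = {t0, t2, t3, t5, t6}
EG (AF ¬r): greatest fixpoint, start Z0 = {t0, t2, t3, t5, t6}, keep only states in Sat with some successor in Z. Already a fixed point.
Sat(EG (AF ¬r)) = {t0, t2, t3, t5, t6}
t1 ∉ Sat(EG (AF ¬r)) = {t0, t2, t3, t5, t6}, so the formula does not hold at t1.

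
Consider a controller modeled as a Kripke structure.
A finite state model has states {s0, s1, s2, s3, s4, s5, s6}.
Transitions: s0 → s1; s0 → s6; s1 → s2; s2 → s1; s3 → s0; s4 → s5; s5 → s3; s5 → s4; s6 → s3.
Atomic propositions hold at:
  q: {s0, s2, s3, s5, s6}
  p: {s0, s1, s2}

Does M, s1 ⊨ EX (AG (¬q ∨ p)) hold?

Sat(¬q) = {s1, s4}
Sat(¬q ∨ p) = {s0, s1, s2, s4}
AG (¬q ∨ p): greatest fixpoint, start Z0 = {s0, s1, s2, s4}, keep only states in Sat with every successor in Z. Z1 = {s1, s2}; fixed.
Sat(AG (¬q ∨ p)) = {s1, s2}
Sat(EX (AG (¬q ∨ p))) = {s : some successor in {s1, s2}} = {s0, s1, s2}
s1 ∈ Sat(EX (AG (¬q ∨ p))) = {s0, s1, s2}, so the formula holds at s1.

Yes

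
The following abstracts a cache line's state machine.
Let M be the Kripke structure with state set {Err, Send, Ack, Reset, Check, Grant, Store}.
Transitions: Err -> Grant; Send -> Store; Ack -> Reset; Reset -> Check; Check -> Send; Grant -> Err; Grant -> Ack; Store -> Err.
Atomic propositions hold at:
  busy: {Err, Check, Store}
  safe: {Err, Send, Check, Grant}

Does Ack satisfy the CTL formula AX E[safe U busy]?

No

E[safe U busy]: least fixpoint, start Z0 = Sat(busy) = {Err, Check, Store}, add states in Sat(safe) with some successor in Z. Z1 = {Err, Send, Check, Grant, Store}; fixed.
Sat(E[safe U busy]) = {Err, Send, Check, Grant, Store}
Sat(AX E[safe U busy]) = {s : every successor in {Err, Send, Check, Grant, Store}} = {Err, Send, Reset, Check, Store}
Ack ∉ Sat(AX E[safe U busy]) = {Err, Send, Reset, Check, Store}, so the formula does not hold at Ack.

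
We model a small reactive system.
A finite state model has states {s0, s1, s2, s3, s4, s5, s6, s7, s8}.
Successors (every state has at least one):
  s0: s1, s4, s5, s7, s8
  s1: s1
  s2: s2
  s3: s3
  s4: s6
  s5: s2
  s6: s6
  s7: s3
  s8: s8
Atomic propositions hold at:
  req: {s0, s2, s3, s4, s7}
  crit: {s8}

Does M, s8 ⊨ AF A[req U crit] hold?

A[req U crit]: least fixpoint, start Z0 = Sat(crit) = {s8}, add states in Sat(req) with every successor in Z. Already a fixed point.
Sat(A[req U crit]) = {s8}
AF A[req U crit]: least fixpoint, start Z0 = {s8}, add states with every successor in Z. Already a fixed point.
Sat(AF A[req U crit]) = {s8}
s8 ∈ Sat(AF A[req U crit]) = {s8}, so the formula holds at s8.

Yes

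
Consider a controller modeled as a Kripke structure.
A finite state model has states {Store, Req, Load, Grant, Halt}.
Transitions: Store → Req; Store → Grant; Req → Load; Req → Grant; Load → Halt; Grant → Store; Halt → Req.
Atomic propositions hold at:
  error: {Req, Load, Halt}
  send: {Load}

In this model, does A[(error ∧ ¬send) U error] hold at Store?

Sat(¬send) = {Store, Req, Grant, Halt}
Sat(error ∧ ¬send) = {Req, Halt}
A[(error ∧ ¬send) U error]: least fixpoint, start Z0 = Sat(error) = {Req, Load, Halt}, add states in Sat(error ∧ ¬send) with every successor in Z. Already a fixed point.
Sat(A[(error ∧ ¬send) U error]) = {Req, Load, Halt}
Store ∉ Sat(A[(error ∧ ¬send) U error]) = {Req, Load, Halt}, so the formula does not hold at Store.

No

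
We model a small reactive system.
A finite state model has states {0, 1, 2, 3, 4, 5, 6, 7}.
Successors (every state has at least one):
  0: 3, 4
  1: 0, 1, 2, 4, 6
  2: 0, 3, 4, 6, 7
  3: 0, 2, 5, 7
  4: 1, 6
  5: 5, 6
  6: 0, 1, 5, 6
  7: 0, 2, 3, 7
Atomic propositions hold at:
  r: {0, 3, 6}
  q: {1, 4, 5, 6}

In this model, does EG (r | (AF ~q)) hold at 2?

Sat(~q) = {0, 2, 3, 7}
AF ~q: least fixpoint, start Z0 = {0, 2, 3, 7}, add states with every successor in Z. Already a fixed point.
Sat(AF ~q) = {0, 2, 3, 7}
Sat(r | (AF ~q)) = {0, 2, 3, 6, 7}
EG (r | (AF ~q)): greatest fixpoint, start Z0 = {0, 2, 3, 6, 7}, keep only states in Sat with some successor in Z. Already a fixed point.
Sat(EG (r | (AF ~q))) = {0, 2, 3, 6, 7}
2 ∈ Sat(EG (r | (AF ~q))) = {0, 2, 3, 6, 7}, so the formula holds at 2.

Yes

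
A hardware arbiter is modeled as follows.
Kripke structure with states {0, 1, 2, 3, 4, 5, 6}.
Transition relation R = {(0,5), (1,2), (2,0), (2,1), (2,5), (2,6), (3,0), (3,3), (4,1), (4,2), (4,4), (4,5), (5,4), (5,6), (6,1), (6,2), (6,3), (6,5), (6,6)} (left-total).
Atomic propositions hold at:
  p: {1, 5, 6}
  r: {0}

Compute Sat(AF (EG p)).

EG p: greatest fixpoint, start Z0 = {1, 5, 6}, keep only states in Sat with some successor in Z. Z1 = {5, 6}; fixed.
Sat(EG p) = {5, 6}
AF (EG p): least fixpoint, start Z0 = {5, 6}, add states with every successor in Z. Z1 = {0, 5, 6}; fixed.
Sat(AF (EG p)) = {0, 5, 6}

{0, 5, 6}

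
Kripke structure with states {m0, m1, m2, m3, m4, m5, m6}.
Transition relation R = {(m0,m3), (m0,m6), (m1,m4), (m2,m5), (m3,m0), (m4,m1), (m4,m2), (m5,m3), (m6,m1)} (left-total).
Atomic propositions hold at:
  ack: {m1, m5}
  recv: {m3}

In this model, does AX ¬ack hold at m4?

No

Sat(¬ack) = {m0, m2, m3, m4, m6}
Sat(AX ¬ack) = {s : every successor in {m0, m2, m3, m4, m6}} = {m0, m1, m3, m5}
m4 ∉ Sat(AX ¬ack) = {m0, m1, m3, m5}, so the formula does not hold at m4.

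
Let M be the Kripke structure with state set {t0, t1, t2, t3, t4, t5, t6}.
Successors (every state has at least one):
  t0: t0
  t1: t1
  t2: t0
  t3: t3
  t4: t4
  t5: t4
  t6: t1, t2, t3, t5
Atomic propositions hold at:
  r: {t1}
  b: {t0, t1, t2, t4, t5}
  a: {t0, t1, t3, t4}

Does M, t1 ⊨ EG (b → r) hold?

Sat(b → r) = {t1, t3, t6}
EG (b → r): greatest fixpoint, start Z0 = {t1, t3, t6}, keep only states in Sat with some successor in Z. Already a fixed point.
Sat(EG (b → r)) = {t1, t3, t6}
t1 ∈ Sat(EG (b → r)) = {t1, t3, t6}, so the formula holds at t1.

Yes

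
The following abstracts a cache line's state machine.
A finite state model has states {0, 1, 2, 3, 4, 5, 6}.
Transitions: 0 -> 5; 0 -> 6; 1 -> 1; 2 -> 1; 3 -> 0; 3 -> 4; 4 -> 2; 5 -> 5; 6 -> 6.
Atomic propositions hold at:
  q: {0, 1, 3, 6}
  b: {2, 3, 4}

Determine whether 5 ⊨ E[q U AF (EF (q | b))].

Sat(q | b) = {0, 1, 2, 3, 4, 6}
EF (q | b): least fixpoint, start Z0 = {0, 1, 2, 3, 4, 6}, add states with some successor in Z. Already a fixed point.
Sat(EF (q | b)) = {0, 1, 2, 3, 4, 6}
AF (EF (q | b)): least fixpoint, start Z0 = {0, 1, 2, 3, 4, 6}, add states with every successor in Z. Already a fixed point.
Sat(AF (EF (q | b))) = {0, 1, 2, 3, 4, 6}
E[q U AF (EF (q | b))]: least fixpoint, start Z0 = Sat(AF (EF (q | b))) = {0, 1, 2, 3, 4, 6}, add states in Sat(q) with some successor in Z. Already a fixed point.
Sat(E[q U AF (EF (q | b))]) = {0, 1, 2, 3, 4, 6}
5 ∉ Sat(E[q U AF (EF (q | b))]) = {0, 1, 2, 3, 4, 6}, so the formula does not hold at 5.

No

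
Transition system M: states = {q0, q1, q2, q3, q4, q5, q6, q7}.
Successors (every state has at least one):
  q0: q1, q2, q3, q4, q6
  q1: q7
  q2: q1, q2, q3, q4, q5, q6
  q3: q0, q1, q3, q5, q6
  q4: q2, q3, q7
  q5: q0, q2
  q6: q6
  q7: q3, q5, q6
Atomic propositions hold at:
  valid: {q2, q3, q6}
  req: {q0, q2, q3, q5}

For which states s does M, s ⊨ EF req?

{q0, q1, q2, q3, q4, q5, q7}

EF req: least fixpoint, start Z0 = {q0, q2, q3, q5}, add states with some successor in Z. Z1 = {q0, q2, q3, q4, q5, q7}; Z2 = {q0, q1, q2, q3, q4, q5, q7}; fixed.
Sat(EF req) = {q0, q1, q2, q3, q4, q5, q7}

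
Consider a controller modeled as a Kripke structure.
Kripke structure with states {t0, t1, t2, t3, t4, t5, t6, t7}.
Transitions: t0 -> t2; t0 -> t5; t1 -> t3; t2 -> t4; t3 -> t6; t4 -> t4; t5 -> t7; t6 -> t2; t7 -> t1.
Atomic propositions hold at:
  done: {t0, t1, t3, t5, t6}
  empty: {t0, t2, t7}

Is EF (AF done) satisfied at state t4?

AF done: least fixpoint, start Z0 = {t0, t1, t3, t5, t6}, add states with every successor in Z. Z1 = {t0, t1, t3, t5, t6, t7}; fixed.
Sat(AF done) = {t0, t1, t3, t5, t6, t7}
EF (AF done): least fixpoint, start Z0 = {t0, t1, t3, t5, t6, t7}, add states with some successor in Z. Already a fixed point.
Sat(EF (AF done)) = {t0, t1, t3, t5, t6, t7}
t4 ∉ Sat(EF (AF done)) = {t0, t1, t3, t5, t6, t7}, so the formula does not hold at t4.

No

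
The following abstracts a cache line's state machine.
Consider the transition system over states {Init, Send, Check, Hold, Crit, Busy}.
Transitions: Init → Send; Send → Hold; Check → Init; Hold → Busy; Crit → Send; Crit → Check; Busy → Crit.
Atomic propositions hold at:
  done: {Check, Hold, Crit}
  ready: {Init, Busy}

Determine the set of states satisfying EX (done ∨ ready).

{Send, Check, Hold, Crit, Busy}

Sat(done ∨ ready) = {Init, Check, Hold, Crit, Busy}
Sat(EX (done ∨ ready)) = {s : some successor in {Init, Check, Hold, Crit, Busy}} = {Send, Check, Hold, Crit, Busy}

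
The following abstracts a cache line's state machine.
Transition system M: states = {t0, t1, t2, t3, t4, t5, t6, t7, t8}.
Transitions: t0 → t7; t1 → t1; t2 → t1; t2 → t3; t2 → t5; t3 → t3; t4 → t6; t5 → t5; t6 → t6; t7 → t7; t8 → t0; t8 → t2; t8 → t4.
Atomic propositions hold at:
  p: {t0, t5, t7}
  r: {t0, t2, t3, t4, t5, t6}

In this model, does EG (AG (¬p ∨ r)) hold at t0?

No

Sat(¬p) = {t1, t2, t3, t4, t6, t8}
Sat(¬p ∨ r) = {t0, t1, t2, t3, t4, t5, t6, t8}
AG (¬p ∨ r): greatest fixpoint, start Z0 = {t0, t1, t2, t3, t4, t5, t6, t8}, keep only states in Sat with every successor in Z. Z1 = {t1, t2, t3, t4, t5, t6, t8}; Z2 = {t1, t2, t3, t4, t5, t6}; fixed.
Sat(AG (¬p ∨ r)) = {t1, t2, t3, t4, t5, t6}
EG (AG (¬p ∨ r)): greatest fixpoint, start Z0 = {t1, t2, t3, t4, t5, t6}, keep only states in Sat with some successor in Z. Already a fixed point.
Sat(EG (AG (¬p ∨ r))) = {t1, t2, t3, t4, t5, t6}
t0 ∉ Sat(EG (AG (¬p ∨ r))) = {t1, t2, t3, t4, t5, t6}, so the formula does not hold at t0.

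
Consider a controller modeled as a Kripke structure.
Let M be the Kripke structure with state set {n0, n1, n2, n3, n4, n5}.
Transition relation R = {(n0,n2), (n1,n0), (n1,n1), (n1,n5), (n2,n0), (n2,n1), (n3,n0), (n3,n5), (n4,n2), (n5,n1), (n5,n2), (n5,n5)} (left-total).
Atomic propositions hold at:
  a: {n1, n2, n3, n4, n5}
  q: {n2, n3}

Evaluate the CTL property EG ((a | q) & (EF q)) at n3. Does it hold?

Sat(a | q) = {n1, n2, n3, n4, n5}
EF q: least fixpoint, start Z0 = {n2, n3}, add states with some successor in Z. Z1 = {n0, n2, n3, n4, n5}; Z2 = {n0, n1, n2, n3, n4, n5}; fixed.
Sat(EF q) = {n0, n1, n2, n3, n4, n5}
Sat((a | q) & (EF q)) = {n1, n2, n3, n4, n5}
EG ((a | q) & (EF q)): greatest fixpoint, start Z0 = {n1, n2, n3, n4, n5}, keep only states in Sat with some successor in Z. Already a fixed point.
Sat(EG ((a | q) & (EF q))) = {n1, n2, n3, n4, n5}
n3 ∈ Sat(EG ((a | q) & (EF q))) = {n1, n2, n3, n4, n5}, so the formula holds at n3.

Yes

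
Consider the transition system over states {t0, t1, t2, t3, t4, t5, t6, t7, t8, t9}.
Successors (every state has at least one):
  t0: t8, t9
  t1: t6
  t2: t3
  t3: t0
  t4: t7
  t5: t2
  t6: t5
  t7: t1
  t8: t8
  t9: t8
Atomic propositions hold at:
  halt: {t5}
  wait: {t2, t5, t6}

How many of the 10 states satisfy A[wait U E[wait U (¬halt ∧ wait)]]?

3

Sat(¬halt) = {t0, t1, t2, t3, t4, t6, t7, t8, t9}
Sat(¬halt ∧ wait) = {t2, t6}
E[wait U (¬halt ∧ wait)]: least fixpoint, start Z0 = Sat((¬halt ∧ wait)) = {t2, t6}, add states in Sat(wait) with some successor in Z. Z1 = {t2, t5, t6}; fixed.
Sat(E[wait U (¬halt ∧ wait)]) = {t2, t5, t6}
A[wait U E[wait U (¬halt ∧ wait)]]: least fixpoint, start Z0 = Sat(E[wait U (¬halt ∧ wait)]) = {t2, t5, t6}, add states in Sat(wait) with every successor in Z. Already a fixed point.
Sat(A[wait U E[wait U (¬halt ∧ wait)]]) = {t2, t5, t6}
|Sat(A[wait U E[wait U (¬halt ∧ wait)]])| = |{t2, t5, t6}| = 3.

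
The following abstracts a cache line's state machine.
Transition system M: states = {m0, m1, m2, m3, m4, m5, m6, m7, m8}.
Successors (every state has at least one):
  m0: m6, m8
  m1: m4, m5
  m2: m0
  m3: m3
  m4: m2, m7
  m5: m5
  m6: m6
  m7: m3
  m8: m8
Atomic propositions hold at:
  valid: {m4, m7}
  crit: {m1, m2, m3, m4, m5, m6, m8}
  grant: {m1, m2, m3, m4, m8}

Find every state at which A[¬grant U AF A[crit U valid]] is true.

{m4, m7}

Sat(¬grant) = {m0, m5, m6, m7}
A[crit U valid]: least fixpoint, start Z0 = Sat(valid) = {m4, m7}, add states in Sat(crit) with every successor in Z. Already a fixed point.
Sat(A[crit U valid]) = {m4, m7}
AF A[crit U valid]: least fixpoint, start Z0 = {m4, m7}, add states with every successor in Z. Already a fixed point.
Sat(AF A[crit U valid]) = {m4, m7}
A[¬grant U AF A[crit U valid]]: least fixpoint, start Z0 = Sat(AF A[crit U valid]) = {m4, m7}, add states in Sat(¬grant) with every successor in Z. Already a fixed point.
Sat(A[¬grant U AF A[crit U valid]]) = {m4, m7}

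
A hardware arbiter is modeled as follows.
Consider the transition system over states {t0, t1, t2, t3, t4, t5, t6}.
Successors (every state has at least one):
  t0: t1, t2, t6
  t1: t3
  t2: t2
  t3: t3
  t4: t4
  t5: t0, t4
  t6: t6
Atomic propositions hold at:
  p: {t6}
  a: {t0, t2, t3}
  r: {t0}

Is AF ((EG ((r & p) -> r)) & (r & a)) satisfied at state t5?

No

Sat(r & p) = ∅
Sat((r & p) -> r) = {t0, t1, t2, t3, t4, t5, t6}
EG ((r & p) -> r): greatest fixpoint, start Z0 = {t0, t1, t2, t3, t4, t5, t6}, keep only states in Sat with some successor in Z. Already a fixed point.
Sat(EG ((r & p) -> r)) = {t0, t1, t2, t3, t4, t5, t6}
Sat(r & a) = {t0}
Sat((EG ((r & p) -> r)) & (r & a)) = {t0}
AF ((EG ((r & p) -> r)) & (r & a)): least fixpoint, start Z0 = {t0}, add states with every successor in Z. Already a fixed point.
Sat(AF ((EG ((r & p) -> r)) & (r & a))) = {t0}
t5 ∉ Sat(AF ((EG ((r & p) -> r)) & (r & a))) = {t0}, so the formula does not hold at t5.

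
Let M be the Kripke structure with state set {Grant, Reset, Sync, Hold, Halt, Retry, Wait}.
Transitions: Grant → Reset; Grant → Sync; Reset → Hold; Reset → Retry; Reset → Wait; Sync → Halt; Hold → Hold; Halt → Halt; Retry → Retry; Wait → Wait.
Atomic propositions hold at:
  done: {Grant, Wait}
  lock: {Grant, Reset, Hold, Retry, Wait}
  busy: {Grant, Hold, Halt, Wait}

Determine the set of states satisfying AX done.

Sat(AX done) = {s : every successor in {Grant, Wait}} = {Wait}

{Wait}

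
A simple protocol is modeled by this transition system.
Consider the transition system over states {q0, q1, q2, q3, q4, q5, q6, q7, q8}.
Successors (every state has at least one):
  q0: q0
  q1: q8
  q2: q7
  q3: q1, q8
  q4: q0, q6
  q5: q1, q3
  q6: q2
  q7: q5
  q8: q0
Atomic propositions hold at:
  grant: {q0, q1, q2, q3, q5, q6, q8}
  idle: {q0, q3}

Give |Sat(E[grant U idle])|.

E[grant U idle]: least fixpoint, start Z0 = Sat(idle) = {q0, q3}, add states in Sat(grant) with some successor in Z. Z1 = {q0, q3, q5, q8}; Z2 = {q0, q1, q3, q5, q8}; fixed.
Sat(E[grant U idle]) = {q0, q1, q3, q5, q8}
|Sat(E[grant U idle])| = |{q0, q1, q3, q5, q8}| = 5.

5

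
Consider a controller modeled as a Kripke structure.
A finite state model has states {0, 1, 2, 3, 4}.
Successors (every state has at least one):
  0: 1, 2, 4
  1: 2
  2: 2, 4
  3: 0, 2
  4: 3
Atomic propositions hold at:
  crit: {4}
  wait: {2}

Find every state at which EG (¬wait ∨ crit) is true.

Sat(¬wait) = {0, 1, 3, 4}
Sat(¬wait ∨ crit) = {0, 1, 3, 4}
EG (¬wait ∨ crit): greatest fixpoint, start Z0 = {0, 1, 3, 4}, keep only states in Sat with some successor in Z. Z1 = {0, 3, 4}; fixed.
Sat(EG (¬wait ∨ crit)) = {0, 3, 4}

{0, 3, 4}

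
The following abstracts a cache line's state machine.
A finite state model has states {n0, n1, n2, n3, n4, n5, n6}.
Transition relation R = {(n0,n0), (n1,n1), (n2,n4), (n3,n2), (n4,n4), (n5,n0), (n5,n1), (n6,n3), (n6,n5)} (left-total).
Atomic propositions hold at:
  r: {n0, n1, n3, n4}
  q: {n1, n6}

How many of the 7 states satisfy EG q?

EG q: greatest fixpoint, start Z0 = {n1, n6}, keep only states in Sat with some successor in Z. Z1 = {n1}; fixed.
Sat(EG q) = {n1}
|Sat(EG q)| = |{n1}| = 1.

1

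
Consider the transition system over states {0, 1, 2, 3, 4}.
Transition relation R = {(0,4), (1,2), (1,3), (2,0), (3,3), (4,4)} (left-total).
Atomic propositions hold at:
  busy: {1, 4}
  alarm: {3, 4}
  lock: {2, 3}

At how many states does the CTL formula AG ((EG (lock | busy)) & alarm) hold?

2

Sat(lock | busy) = {1, 2, 3, 4}
EG (lock | busy): greatest fixpoint, start Z0 = {1, 2, 3, 4}, keep only states in Sat with some successor in Z. Z1 = {1, 3, 4}; fixed.
Sat(EG (lock | busy)) = {1, 3, 4}
Sat((EG (lock | busy)) & alarm) = {3, 4}
AG ((EG (lock | busy)) & alarm): greatest fixpoint, start Z0 = {3, 4}, keep only states in Sat with every successor in Z. Already a fixed point.
Sat(AG ((EG (lock | busy)) & alarm)) = {3, 4}
|Sat(AG ((EG (lock | busy)) & alarm))| = |{3, 4}| = 2.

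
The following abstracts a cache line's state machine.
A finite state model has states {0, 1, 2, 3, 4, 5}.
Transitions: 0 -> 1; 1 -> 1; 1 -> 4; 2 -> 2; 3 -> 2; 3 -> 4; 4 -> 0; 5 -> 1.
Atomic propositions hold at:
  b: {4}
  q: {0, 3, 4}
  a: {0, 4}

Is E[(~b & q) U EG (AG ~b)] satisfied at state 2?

Sat(~b) = {0, 1, 2, 3, 5}
Sat(~b & q) = {0, 3}
AG ~b: greatest fixpoint, start Z0 = {0, 1, 2, 3, 5}, keep only states in Sat with every successor in Z. Z1 = {0, 2, 5}; Z2 = {2}; fixed.
Sat(AG ~b) = {2}
EG (AG ~b): greatest fixpoint, start Z0 = {2}, keep only states in Sat with some successor in Z. Already a fixed point.
Sat(EG (AG ~b)) = {2}
E[(~b & q) U EG (AG ~b)]: least fixpoint, start Z0 = Sat(EG (AG ~b)) = {2}, add states in Sat(~b & q) with some successor in Z. Z1 = {2, 3}; fixed.
Sat(E[(~b & q) U EG (AG ~b)]) = {2, 3}
2 ∈ Sat(E[(~b & q) U EG (AG ~b)]) = {2, 3}, so the formula holds at 2.

Yes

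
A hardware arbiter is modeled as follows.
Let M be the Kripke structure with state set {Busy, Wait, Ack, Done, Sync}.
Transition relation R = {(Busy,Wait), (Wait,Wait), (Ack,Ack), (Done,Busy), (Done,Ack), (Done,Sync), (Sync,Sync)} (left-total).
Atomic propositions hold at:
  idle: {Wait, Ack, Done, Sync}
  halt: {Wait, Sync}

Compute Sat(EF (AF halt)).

AF halt: least fixpoint, start Z0 = {Wait, Sync}, add states with every successor in Z. Z1 = {Busy, Wait, Sync}; fixed.
Sat(AF halt) = {Busy, Wait, Sync}
EF (AF halt): least fixpoint, start Z0 = {Busy, Wait, Sync}, add states with some successor in Z. Z1 = {Busy, Wait, Done, Sync}; fixed.
Sat(EF (AF halt)) = {Busy, Wait, Done, Sync}

{Busy, Wait, Done, Sync}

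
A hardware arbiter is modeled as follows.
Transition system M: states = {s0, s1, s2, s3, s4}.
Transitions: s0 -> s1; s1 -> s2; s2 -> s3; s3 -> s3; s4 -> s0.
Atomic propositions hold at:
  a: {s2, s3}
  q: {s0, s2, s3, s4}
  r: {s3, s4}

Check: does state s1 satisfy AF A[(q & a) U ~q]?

Yes

Sat(q & a) = {s2, s3}
Sat(~q) = {s1}
A[(q & a) U ~q]: least fixpoint, start Z0 = Sat(~q) = {s1}, add states in Sat(q & a) with every successor in Z. Already a fixed point.
Sat(A[(q & a) U ~q]) = {s1}
AF A[(q & a) U ~q]: least fixpoint, start Z0 = {s1}, add states with every successor in Z. Z1 = {s0, s1}; Z2 = {s0, s1, s4}; fixed.
Sat(AF A[(q & a) U ~q]) = {s0, s1, s4}
s1 ∈ Sat(AF A[(q & a) U ~q]) = {s0, s1, s4}, so the formula holds at s1.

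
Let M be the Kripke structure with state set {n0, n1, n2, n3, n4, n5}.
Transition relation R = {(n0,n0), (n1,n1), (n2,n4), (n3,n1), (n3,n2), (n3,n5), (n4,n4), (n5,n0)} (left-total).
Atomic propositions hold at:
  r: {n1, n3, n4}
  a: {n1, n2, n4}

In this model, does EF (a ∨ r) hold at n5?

Sat(a ∨ r) = {n1, n2, n3, n4}
EF (a ∨ r): least fixpoint, start Z0 = {n1, n2, n3, n4}, add states with some successor in Z. Already a fixed point.
Sat(EF (a ∨ r)) = {n1, n2, n3, n4}
n5 ∉ Sat(EF (a ∨ r)) = {n1, n2, n3, n4}, so the formula does not hold at n5.

No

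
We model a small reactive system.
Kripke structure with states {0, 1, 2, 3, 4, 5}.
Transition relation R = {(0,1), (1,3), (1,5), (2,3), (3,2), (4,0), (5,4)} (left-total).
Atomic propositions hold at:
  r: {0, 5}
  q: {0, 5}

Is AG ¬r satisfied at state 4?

Sat(¬r) = {1, 2, 3, 4}
AG ¬r: greatest fixpoint, start Z0 = {1, 2, 3, 4}, keep only states in Sat with every successor in Z. Z1 = {2, 3}; fixed.
Sat(AG ¬r) = {2, 3}
4 ∉ Sat(AG ¬r) = {2, 3}, so the formula does not hold at 4.

No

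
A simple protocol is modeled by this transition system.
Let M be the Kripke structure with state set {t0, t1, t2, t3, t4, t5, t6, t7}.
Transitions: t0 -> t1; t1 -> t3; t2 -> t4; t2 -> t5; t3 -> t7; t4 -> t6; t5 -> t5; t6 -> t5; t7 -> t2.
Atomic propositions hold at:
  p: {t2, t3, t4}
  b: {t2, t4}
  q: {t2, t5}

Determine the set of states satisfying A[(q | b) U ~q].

{t0, t1, t3, t4, t6, t7}

Sat(q | b) = {t2, t4, t5}
Sat(~q) = {t0, t1, t3, t4, t6, t7}
A[(q | b) U ~q]: least fixpoint, start Z0 = Sat(~q) = {t0, t1, t3, t4, t6, t7}, add states in Sat(q | b) with every successor in Z. Already a fixed point.
Sat(A[(q | b) U ~q]) = {t0, t1, t3, t4, t6, t7}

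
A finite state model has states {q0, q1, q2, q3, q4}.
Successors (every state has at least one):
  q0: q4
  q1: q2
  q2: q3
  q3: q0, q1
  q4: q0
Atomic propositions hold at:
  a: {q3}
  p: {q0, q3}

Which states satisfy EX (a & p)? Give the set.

{q2}

Sat(a & p) = {q3}
Sat(EX (a & p)) = {s : some successor in {q3}} = {q2}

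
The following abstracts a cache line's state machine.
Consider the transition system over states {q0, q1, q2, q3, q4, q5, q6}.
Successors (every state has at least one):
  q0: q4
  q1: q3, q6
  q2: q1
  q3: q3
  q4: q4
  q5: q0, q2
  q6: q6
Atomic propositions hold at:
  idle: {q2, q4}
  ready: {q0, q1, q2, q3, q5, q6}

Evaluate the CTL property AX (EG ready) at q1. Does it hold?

EG ready: greatest fixpoint, start Z0 = {q0, q1, q2, q3, q5, q6}, keep only states in Sat with some successor in Z. Z1 = {q1, q2, q3, q5, q6}; fixed.
Sat(EG ready) = {q1, q2, q3, q5, q6}
Sat(AX (EG ready)) = {s : every successor in {q1, q2, q3, q5, q6}} = {q1, q2, q3, q6}
q1 ∈ Sat(AX (EG ready)) = {q1, q2, q3, q6}, so the formula holds at q1.

Yes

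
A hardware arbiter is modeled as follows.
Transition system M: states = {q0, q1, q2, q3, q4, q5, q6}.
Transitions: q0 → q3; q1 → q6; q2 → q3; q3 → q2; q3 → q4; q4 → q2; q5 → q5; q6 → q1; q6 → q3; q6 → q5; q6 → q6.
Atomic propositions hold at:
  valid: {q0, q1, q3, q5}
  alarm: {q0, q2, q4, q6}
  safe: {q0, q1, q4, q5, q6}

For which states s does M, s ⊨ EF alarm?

{q0, q1, q2, q3, q4, q6}

EF alarm: least fixpoint, start Z0 = {q0, q2, q4, q6}, add states with some successor in Z. Z1 = {q0, q1, q2, q3, q4, q6}; fixed.
Sat(EF alarm) = {q0, q1, q2, q3, q4, q6}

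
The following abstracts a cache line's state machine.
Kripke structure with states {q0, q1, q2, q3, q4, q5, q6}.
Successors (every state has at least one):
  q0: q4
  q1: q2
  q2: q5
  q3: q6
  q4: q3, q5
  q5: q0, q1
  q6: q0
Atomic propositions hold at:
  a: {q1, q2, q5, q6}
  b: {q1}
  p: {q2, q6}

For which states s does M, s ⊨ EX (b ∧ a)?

Sat(b ∧ a) = {q1}
Sat(EX (b ∧ a)) = {s : some successor in {q1}} = {q5}

{q5}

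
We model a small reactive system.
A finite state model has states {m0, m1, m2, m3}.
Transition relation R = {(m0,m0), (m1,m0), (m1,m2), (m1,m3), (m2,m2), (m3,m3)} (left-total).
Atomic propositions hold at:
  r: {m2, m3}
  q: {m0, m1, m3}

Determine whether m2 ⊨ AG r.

Yes

AG r: greatest fixpoint, start Z0 = {m2, m3}, keep only states in Sat with every successor in Z. Already a fixed point.
Sat(AG r) = {m2, m3}
m2 ∈ Sat(AG r) = {m2, m3}, so the formula holds at m2.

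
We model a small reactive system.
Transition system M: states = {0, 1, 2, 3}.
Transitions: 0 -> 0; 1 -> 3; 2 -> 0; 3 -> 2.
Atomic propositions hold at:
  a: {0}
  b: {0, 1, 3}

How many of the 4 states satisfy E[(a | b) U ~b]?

Sat(a | b) = {0, 1, 3}
Sat(~b) = {2}
E[(a | b) U ~b]: least fixpoint, start Z0 = Sat(~b) = {2}, add states in Sat(a | b) with some successor in Z. Z1 = {2, 3}; Z2 = {1, 2, 3}; fixed.
Sat(E[(a | b) U ~b]) = {1, 2, 3}
|Sat(E[(a | b) U ~b])| = |{1, 2, 3}| = 3.

3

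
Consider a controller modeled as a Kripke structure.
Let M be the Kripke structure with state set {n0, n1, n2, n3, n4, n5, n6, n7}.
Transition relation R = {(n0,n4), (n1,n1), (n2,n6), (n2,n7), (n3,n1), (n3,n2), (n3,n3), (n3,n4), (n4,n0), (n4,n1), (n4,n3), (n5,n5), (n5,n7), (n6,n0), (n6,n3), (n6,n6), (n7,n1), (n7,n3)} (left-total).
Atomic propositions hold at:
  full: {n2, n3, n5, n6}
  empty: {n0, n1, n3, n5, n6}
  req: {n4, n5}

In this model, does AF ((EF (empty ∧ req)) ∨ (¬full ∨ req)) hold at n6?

No

Sat(empty ∧ req) = {n5}
EF (empty ∧ req): least fixpoint, start Z0 = {n5}, add states with some successor in Z. Already a fixed point.
Sat(EF (empty ∧ req)) = {n5}
Sat(¬full) = {n0, n1, n4, n7}
Sat(¬full ∨ req) = {n0, n1, n4, n5, n7}
Sat((EF (empty ∧ req)) ∨ (¬full ∨ req)) = {n0, n1, n4, n5, n7}
AF ((EF (empty ∧ req)) ∨ (¬full ∨ req)): least fixpoint, start Z0 = {n0, n1, n4, n5, n7}, add states with every successor in Z. Already a fixed point.
Sat(AF ((EF (empty ∧ req)) ∨ (¬full ∨ req))) = {n0, n1, n4, n5, n7}
n6 ∉ Sat(AF ((EF (empty ∧ req)) ∨ (¬full ∨ req))) = {n0, n1, n4, n5, n7}, so the formula does not hold at n6.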